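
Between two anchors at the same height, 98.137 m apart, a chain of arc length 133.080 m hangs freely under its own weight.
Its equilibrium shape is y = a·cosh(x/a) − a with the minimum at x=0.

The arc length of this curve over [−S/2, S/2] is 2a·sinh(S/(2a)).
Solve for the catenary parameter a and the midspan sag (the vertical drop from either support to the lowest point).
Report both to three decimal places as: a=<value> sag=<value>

a=35.235 sag=40.058

seed: a₀ = √(S³/(24(L−S))) = √(98.137³/(24·34.943)) = 33.570936
iter 1: u=1.461636  f(a)=+3.928e+00  f'(a)=-2.562e+00  a ← 33.570936 − (+3.928e+00/-2.562e+00) = 35.104311
iter 2: u=1.397791  f(a)=+2.852e-01  f'(a)=-2.202e+00  a ← 35.104311 − (+2.852e-01/-2.202e+00) = 35.233806
iter 3: u=1.392654  f(a)=+1.763e-03  f'(a)=-2.175e+00  a ← 35.233806 − (+1.763e-03/-2.175e+00) = 35.234617
iter 4: u=1.392622  f(a)=+6.830e-08  f'(a)=-2.175e+00  a ← 35.234617 − (+6.830e-08/-2.175e+00) = 35.234617
iter 5: u=1.392622  f(a)=+5.684e-14  f'(a)=-2.175e+00  a ← 35.234617 − (+5.684e-14/-2.175e+00) = 35.234617
converged: |Δa| < 1e-12 after 5 iterations
sag = a·(cosh(S/(2a)) − 1) = 35.234617·(cosh(1.392622) − 1) = 40.058476
T_max/T_min = cosh(S/(2a)) = 2.136907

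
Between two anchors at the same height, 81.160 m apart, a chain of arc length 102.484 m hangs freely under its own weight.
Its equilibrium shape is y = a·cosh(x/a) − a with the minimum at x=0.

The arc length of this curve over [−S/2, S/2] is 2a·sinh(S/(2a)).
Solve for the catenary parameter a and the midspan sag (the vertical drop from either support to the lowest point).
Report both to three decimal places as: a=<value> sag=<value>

a=33.524 sag=27.710

seed: a₀ = √(S³/(24(L−S))) = √(81.160³/(24·21.324)) = 32.320130
iter 1: u=1.255564  f(a)=+1.745e+00  f'(a)=-1.540e+00  a ← 32.320130 − (+1.745e+00/-1.540e+00) = 33.453710
iter 2: u=1.213019  f(a)=+9.602e-02  f'(a)=-1.374e+00  a ← 33.453710 − (+9.602e-02/-1.374e+00) = 33.523574
iter 3: u=1.210491  f(a)=+3.281e-04  f'(a)=-1.365e+00  a ← 33.523574 − (+3.281e-04/-1.365e+00) = 33.523814
iter 4: u=1.210483  f(a)=+3.860e-09  f'(a)=-1.365e+00  a ← 33.523814 − (+3.860e-09/-1.365e+00) = 33.523814
iter 5: u=1.210483  f(a)=+1.421e-14  f'(a)=-1.365e+00  a ← 33.523814 − (+1.421e-14/-1.365e+00) = 33.523814
converged: |Δa| < 1e-12 after 5 iterations
sag = a·(cosh(S/(2a)) − 1) = 33.523814·(cosh(1.210483) − 1) = 27.710071
T_max/T_min = cosh(S/(2a)) = 1.826579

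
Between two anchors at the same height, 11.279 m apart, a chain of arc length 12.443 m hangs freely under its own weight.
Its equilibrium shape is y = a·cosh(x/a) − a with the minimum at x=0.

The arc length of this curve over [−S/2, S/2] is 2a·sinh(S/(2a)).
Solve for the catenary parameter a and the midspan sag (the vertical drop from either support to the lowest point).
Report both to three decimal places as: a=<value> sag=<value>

seed: a₀ = √(S³/(24(L−S))) = √(11.279³/(24·1.164)) = 7.166775
iter 1: u=0.786895  f(a)=+3.657e-02  f'(a)=-3.454e-01  a ← 7.166775 − (+3.657e-02/-3.454e-01) = 7.272664
iter 2: u=0.775438  f(a)=+8.263e-04  f'(a)=-3.299e-01  a ← 7.272664 − (+8.263e-04/-3.299e-01) = 7.275168
iter 3: u=0.775171  f(a)=+4.435e-07  f'(a)=-3.296e-01  a ← 7.275168 − (+4.435e-07/-3.296e-01) = 7.275170
iter 4: u=0.775171  f(a)=+1.261e-13  f'(a)=-3.296e-01  a ← 7.275170 − (+1.261e-13/-3.296e-01) = 7.275170
converged: |Δa| < 1e-12 after 4 iterations
sag = a·(cosh(S/(2a)) − 1) = 7.275170·(cosh(0.775171) − 1) = 2.297456
T_max/T_min = cosh(S/(2a)) = 1.315794

a=7.275 sag=2.297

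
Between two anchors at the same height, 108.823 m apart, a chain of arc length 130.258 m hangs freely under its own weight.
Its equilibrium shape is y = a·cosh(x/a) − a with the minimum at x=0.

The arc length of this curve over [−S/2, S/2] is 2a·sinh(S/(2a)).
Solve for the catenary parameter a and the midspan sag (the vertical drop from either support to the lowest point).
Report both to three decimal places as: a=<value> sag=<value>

seed: a₀ = √(S³/(24(L−S))) = √(108.823³/(24·21.435)) = 50.051106
iter 1: u=1.087119  f(a)=+1.303e+00  f'(a)=-9.621e-01  a ← 50.051106 − (+1.303e+00/-9.621e-01) = 51.405259
iter 2: u=1.058481  f(a)=+5.475e-02  f'(a)=-8.828e-01  a ← 51.405259 − (+5.475e-02/-8.828e-01) = 51.467274
iter 3: u=1.057206  f(a)=+1.061e-04  f'(a)=-8.794e-01  a ← 51.467274 − (+1.061e-04/-8.794e-01) = 51.467394
iter 4: u=1.057203  f(a)=+3.997e-10  f'(a)=-8.794e-01  a ← 51.467394 − (+3.997e-10/-8.794e-01) = 51.467394
iter 5: u=1.057203  f(a)=+0.000e+00  f'(a)=-8.794e-01  a ← 51.467394 − (+0.000e+00/-8.794e-01) = 51.467394
converged: |Δa| < 1e-12 after 5 iterations
sag = a·(cosh(S/(2a)) − 1) = 51.467394·(cosh(1.057203) − 1) = 31.542721
T_max/T_min = cosh(S/(2a)) = 1.612868

a=51.467 sag=31.543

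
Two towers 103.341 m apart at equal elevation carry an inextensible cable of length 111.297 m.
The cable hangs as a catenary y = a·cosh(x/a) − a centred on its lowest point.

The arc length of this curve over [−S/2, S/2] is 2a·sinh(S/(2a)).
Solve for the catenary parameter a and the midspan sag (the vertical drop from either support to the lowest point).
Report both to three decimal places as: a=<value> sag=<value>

a=76.888 sag=18.025

seed: a₀ = √(S³/(24(L−S))) = √(103.341³/(24·7.956)) = 76.024922
iter 1: u=0.679652  f(a)=+1.858e-01  f'(a)=-2.191e-01  a ← 76.024922 − (+1.858e-01/-2.191e-01) = 76.872773
iter 2: u=0.672156  f(a)=+3.154e-03  f'(a)=-2.117e-01  a ← 76.872773 − (+3.154e-03/-2.117e-01) = 76.887667
iter 3: u=0.672026  f(a)=+9.435e-07  f'(a)=-2.116e-01  a ← 76.887667 − (+9.435e-07/-2.116e-01) = 76.887671
iter 4: u=0.672026  f(a)=+8.527e-14  f'(a)=-2.116e-01  a ← 76.887671 − (+8.527e-14/-2.116e-01) = 76.887671
converged: |Δa| < 1e-12 after 4 iterations
sag = a·(cosh(S/(2a)) − 1) = 76.887671·(cosh(0.672026) − 1) = 18.025286
T_max/T_min = cosh(S/(2a)) = 1.234437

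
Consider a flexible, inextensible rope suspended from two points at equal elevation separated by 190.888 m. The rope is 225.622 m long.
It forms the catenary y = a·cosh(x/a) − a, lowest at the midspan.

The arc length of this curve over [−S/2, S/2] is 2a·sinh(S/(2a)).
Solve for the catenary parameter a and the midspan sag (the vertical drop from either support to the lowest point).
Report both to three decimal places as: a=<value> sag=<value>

seed: a₀ = √(S³/(24(L−S))) = √(190.888³/(24·34.734)) = 91.345030
iter 1: u=1.044873  f(a)=+1.946e+00  f'(a)=-8.468e-01  a ← 91.345030 − (+1.946e+00/-8.468e-01) = 93.643123
iter 2: u=1.019231  f(a)=+7.586e-02  f'(a)=-7.820e-01  a ← 93.643123 − (+7.586e-02/-7.820e-01) = 93.740136
iter 3: u=1.018176  f(a)=+1.256e-04  f'(a)=-7.794e-01  a ← 93.740136 − (+1.256e-04/-7.794e-01) = 93.740297
iter 4: u=1.018175  f(a)=+3.457e-10  f'(a)=-7.794e-01  a ← 93.740297 − (+3.457e-10/-7.794e-01) = 93.740297
iter 5: u=1.018175  f(a)=+5.684e-14  f'(a)=-7.794e-01  a ← 93.740297 − (+5.684e-14/-7.794e-01) = 93.740297
converged: |Δa| < 1e-12 after 5 iterations
sag = a·(cosh(S/(2a)) − 1) = 93.740297·(cosh(1.018175) − 1) = 52.934735
T_max/T_min = cosh(S/(2a)) = 1.564696

a=93.740 sag=52.935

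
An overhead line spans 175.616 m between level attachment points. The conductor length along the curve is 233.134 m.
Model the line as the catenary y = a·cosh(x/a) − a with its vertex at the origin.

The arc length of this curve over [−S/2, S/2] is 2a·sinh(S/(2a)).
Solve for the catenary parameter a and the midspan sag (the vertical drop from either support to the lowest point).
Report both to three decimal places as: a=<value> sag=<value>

a=65.509 sag=68.204

seed: a₀ = √(S³/(24(L−S))) = √(175.616³/(24·57.518)) = 62.638105
iter 1: u=1.401830  f(a)=+5.923e+00  f'(a)=-2.224e+00  a ← 62.638105 − (+5.923e+00/-2.224e+00) = 65.301827
iter 2: u=1.344648  f(a)=+3.988e-01  f'(a)=-1.933e+00  a ← 65.301827 − (+3.988e-01/-1.933e+00) = 65.508087
iter 3: u=1.340415  f(a)=+2.096e-03  f'(a)=-1.913e+00  a ← 65.508087 − (+2.096e-03/-1.913e+00) = 65.509183
iter 4: u=1.340392  f(a)=+5.859e-08  f'(a)=-1.913e+00  a ← 65.509183 − (+5.859e-08/-1.913e+00) = 65.509183
iter 5: u=1.340392  f(a)=+2.842e-14  f'(a)=-1.913e+00  a ← 65.509183 − (+2.842e-14/-1.913e+00) = 65.509183
converged: |Δa| < 1e-12 after 5 iterations
sag = a·(cosh(S/(2a)) − 1) = 65.509183·(cosh(1.340392) − 1) = 68.204386
T_max/T_min = cosh(S/(2a)) = 2.041142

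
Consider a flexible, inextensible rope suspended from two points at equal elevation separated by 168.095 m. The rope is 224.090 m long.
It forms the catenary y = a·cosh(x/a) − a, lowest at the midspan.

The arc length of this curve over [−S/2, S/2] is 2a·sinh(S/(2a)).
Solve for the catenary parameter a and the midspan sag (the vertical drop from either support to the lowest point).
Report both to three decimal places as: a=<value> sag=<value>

a=62.218 sag=65.942

seed: a₀ = √(S³/(24(L−S))) = √(168.095³/(24·55.995)) = 59.450012
iter 1: u=1.413751  f(a)=+5.870e+00  f'(a)=-2.288e+00  a ← 59.450012 − (+5.870e+00/-2.288e+00) = 62.015234
iter 2: u=1.355272  f(a)=+4.013e-01  f'(a)=-1.985e+00  a ← 62.015234 − (+4.013e-01/-1.985e+00) = 62.217389
iter 3: u=1.350868  f(a)=+2.180e-03  f'(a)=-1.964e+00  a ← 62.217389 − (+2.180e-03/-1.964e+00) = 62.218499
iter 4: u=1.350844  f(a)=+6.510e-08  f'(a)=-1.963e+00  a ← 62.218499 − (+6.510e-08/-1.963e+00) = 62.218499
iter 5: u=1.350844  f(a)=-2.842e-14  f'(a)=-1.963e+00  a ← 62.218499 − (-2.842e-14/-1.963e+00) = 62.218499
converged: |Δa| < 1e-12 after 5 iterations
sag = a·(cosh(S/(2a)) − 1) = 62.218499·(cosh(1.350844) − 1) = 65.942430
T_max/T_min = cosh(S/(2a)) = 2.059852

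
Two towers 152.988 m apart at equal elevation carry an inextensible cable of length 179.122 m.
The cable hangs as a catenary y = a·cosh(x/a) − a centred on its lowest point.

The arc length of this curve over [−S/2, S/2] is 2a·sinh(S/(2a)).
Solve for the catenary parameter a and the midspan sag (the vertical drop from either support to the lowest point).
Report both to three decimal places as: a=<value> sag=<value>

seed: a₀ = √(S³/(24(L−S))) = √(152.988³/(24·26.134)) = 75.557484
iter 1: u=1.012395  f(a)=+1.372e+00  f'(a)=-7.653e-01  a ← 75.557484 − (+1.372e+00/-7.653e-01) = 77.350800
iter 2: u=0.988923  f(a)=+5.038e-02  f'(a)=-7.101e-01  a ← 77.350800 − (+5.038e-02/-7.101e-01) = 77.421754
iter 3: u=0.988017  f(a)=+7.362e-05  f'(a)=-7.080e-01  a ← 77.421754 − (+7.362e-05/-7.080e-01) = 77.421858
iter 4: u=0.988016  f(a)=+1.577e-10  f'(a)=-7.080e-01  a ← 77.421858 − (+1.577e-10/-7.080e-01) = 77.421858
iter 5: u=0.988016  f(a)=-2.842e-14  f'(a)=-7.080e-01  a ← 77.421858 − (-2.842e-14/-7.080e-01) = 77.421858
converged: |Δa| < 1e-12 after 5 iterations
sag = a·(cosh(S/(2a)) − 1) = 77.421858·(cosh(0.988016) − 1) = 40.964445
T_max/T_min = cosh(S/(2a)) = 1.529107

a=77.422 sag=40.964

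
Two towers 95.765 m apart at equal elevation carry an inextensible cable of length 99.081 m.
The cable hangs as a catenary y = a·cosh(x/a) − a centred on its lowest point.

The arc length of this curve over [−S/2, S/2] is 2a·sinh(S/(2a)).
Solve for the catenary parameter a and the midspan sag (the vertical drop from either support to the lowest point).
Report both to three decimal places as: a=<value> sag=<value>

a=105.592 sag=11.044

seed: a₀ = √(S³/(24(L−S))) = √(95.765³/(24·3.316)) = 105.050310
iter 1: u=0.455805  f(a)=+3.462e-02  f'(a)=-6.445e-02  a ← 105.050310 − (+3.462e-02/-6.445e-02) = 105.587403
iter 2: u=0.453487  f(a)=+2.673e-04  f'(a)=-6.346e-02  a ← 105.587403 − (+2.673e-04/-6.346e-02) = 105.591614
iter 3: u=0.453469  f(a)=+1.621e-08  f'(a)=-6.345e-02  a ← 105.591614 − (+1.621e-08/-6.345e-02) = 105.591615
iter 4: u=0.453469  f(a)=+0.000e+00  f'(a)=-6.345e-02  a ← 105.591615 − (+0.000e+00/-6.345e-02) = 105.591615
converged: |Δa| < 1e-12 after 4 iterations
sag = a·(cosh(S/(2a)) − 1) = 105.591615·(cosh(0.453469) − 1) = 11.043930
T_max/T_min = cosh(S/(2a)) = 1.104591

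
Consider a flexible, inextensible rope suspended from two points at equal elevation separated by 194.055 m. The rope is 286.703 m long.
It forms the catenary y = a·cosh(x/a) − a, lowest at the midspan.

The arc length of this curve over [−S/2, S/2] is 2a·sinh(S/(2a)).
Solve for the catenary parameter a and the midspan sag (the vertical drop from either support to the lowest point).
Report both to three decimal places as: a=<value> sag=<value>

a=61.052 sag=94.759

seed: a₀ = √(S³/(24(L−S))) = √(194.055³/(24·92.648)) = 57.327580
iter 1: u=1.692510  f(a)=+1.421e+01  f'(a)=-4.258e+00  a ← 57.327580 − (+1.421e+01/-4.258e+00) = 60.665248
iter 2: u=1.599392  f(a)=+1.336e+00  f'(a)=-3.492e+00  a ← 60.665248 − (+1.336e+00/-3.492e+00) = 61.047734
iter 3: u=1.589371  f(a)=+1.450e-02  f'(a)=-3.417e+00  a ← 61.047734 − (+1.450e-02/-3.417e+00) = 61.051978
iter 4: u=1.589261  f(a)=+1.750e-06  f'(a)=-3.416e+00  a ← 61.051978 − (+1.750e-06/-3.416e+00) = 61.051979
iter 5: u=1.589261  f(a)=+5.684e-14  f'(a)=-3.416e+00  a ← 61.051979 − (+5.684e-14/-3.416e+00) = 61.051979
converged: |Δa| < 1e-12 after 5 iterations
sag = a·(cosh(S/(2a)) − 1) = 61.051979·(cosh(1.589261) − 1) = 94.758793
T_max/T_min = cosh(S/(2a)) = 2.552100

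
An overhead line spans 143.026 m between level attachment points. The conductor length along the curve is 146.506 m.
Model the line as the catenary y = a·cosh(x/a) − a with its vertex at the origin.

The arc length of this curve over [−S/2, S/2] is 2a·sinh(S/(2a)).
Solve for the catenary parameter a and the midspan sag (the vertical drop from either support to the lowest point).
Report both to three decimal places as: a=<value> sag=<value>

seed: a₀ = √(S³/(24(L−S))) = √(143.026³/(24·3.480)) = 187.166124
iter 1: u=0.382083  f(a)=+2.549e-02  f'(a)=-3.773e-02  a ← 187.166124 − (+2.549e-02/-3.773e-02) = 187.841687
iter 2: u=0.380709  f(a)=+1.387e-04  f'(a)=-3.732e-02  a ← 187.841687 − (+1.387e-04/-3.732e-02) = 187.845402
iter 3: u=0.380701  f(a)=+4.154e-09  f'(a)=-3.732e-02  a ← 187.845402 − (+4.154e-09/-3.732e-02) = 187.845402
iter 4: u=0.380701  f(a)=+0.000e+00  f'(a)=-3.732e-02  a ← 187.845402 − (+0.000e+00/-3.732e-02) = 187.845402
converged: |Δa| < 1e-12 after 4 iterations
sag = a·(cosh(S/(2a)) − 1) = 187.845402·(cosh(0.380701) − 1) = 13.777754
T_max/T_min = cosh(S/(2a)) = 1.073346

a=187.845 sag=13.778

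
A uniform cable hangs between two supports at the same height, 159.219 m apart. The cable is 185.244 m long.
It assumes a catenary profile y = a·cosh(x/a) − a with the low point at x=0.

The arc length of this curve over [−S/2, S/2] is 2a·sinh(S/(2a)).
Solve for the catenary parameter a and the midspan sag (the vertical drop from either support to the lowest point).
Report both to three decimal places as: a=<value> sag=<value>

a=82.289 sag=41.607

seed: a₀ = √(S³/(24(L−S))) = √(159.219³/(24·26.025)) = 80.388023
iter 1: u=0.990315  f(a)=+1.306e+00  f'(a)=-7.132e-01  a ← 80.388023 − (+1.306e+00/-7.132e-01) = 82.219606
iter 2: u=0.968254  f(a)=+4.598e-02  f'(a)=-6.638e-01  a ← 82.219606 − (+4.598e-02/-6.638e-01) = 82.288872
iter 3: u=0.967439  f(a)=+6.157e-05  f'(a)=-6.621e-01  a ← 82.288872 − (+6.157e-05/-6.621e-01) = 82.288965
iter 4: u=0.967438  f(a)=+1.107e-10  f'(a)=-6.621e-01  a ← 82.288965 − (+1.107e-10/-6.621e-01) = 82.288965
iter 5: u=0.967438  f(a)=-2.842e-14  f'(a)=-6.621e-01  a ← 82.288965 − (-2.842e-14/-6.621e-01) = 82.288965
converged: |Δa| < 1e-12 after 5 iterations
sag = a·(cosh(S/(2a)) − 1) = 82.288965·(cosh(0.967438) − 1) = 41.607397
T_max/T_min = cosh(S/(2a)) = 1.505625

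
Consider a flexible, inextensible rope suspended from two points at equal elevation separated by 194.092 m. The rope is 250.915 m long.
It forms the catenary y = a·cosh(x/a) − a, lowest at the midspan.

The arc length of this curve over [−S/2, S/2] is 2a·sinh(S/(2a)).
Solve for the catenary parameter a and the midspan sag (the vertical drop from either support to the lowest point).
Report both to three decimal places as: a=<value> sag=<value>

seed: a₀ = √(S³/(24(L−S))) = √(194.092³/(24·56.823)) = 73.222365
iter 1: u=1.325360  f(a)=+5.205e+00  f'(a)=-1.842e+00  a ← 73.222365 − (+5.205e+00/-1.842e+00) = 76.047316
iter 2: u=1.276127  f(a)=+3.164e-01  f'(a)=-1.625e+00  a ← 76.047316 − (+3.164e-01/-1.625e+00) = 76.242045
iter 3: u=1.272867  f(a)=+1.336e-03  f'(a)=-1.611e+00  a ← 76.242045 − (+1.336e-03/-1.611e+00) = 76.242875
iter 4: u=1.272853  f(a)=+2.406e-08  f'(a)=-1.611e+00  a ← 76.242875 − (+2.406e-08/-1.611e+00) = 76.242875
iter 5: u=1.272853  f(a)=+0.000e+00  f'(a)=-1.611e+00  a ← 76.242875 − (+0.000e+00/-1.611e+00) = 76.242875
converged: |Δa| < 1e-12 after 5 iterations
sag = a·(cosh(S/(2a)) − 1) = 76.242875·(cosh(1.272853) − 1) = 70.565028
T_max/T_min = cosh(S/(2a)) = 1.925529

a=76.243 sag=70.565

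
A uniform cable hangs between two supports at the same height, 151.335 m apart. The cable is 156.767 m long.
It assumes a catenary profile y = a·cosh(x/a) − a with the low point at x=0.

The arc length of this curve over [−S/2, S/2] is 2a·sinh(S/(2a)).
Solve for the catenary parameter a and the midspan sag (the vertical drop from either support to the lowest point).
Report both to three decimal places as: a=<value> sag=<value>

a=163.922 sag=17.777

seed: a₀ = √(S³/(24(L−S))) = √(151.335³/(24·5.432)) = 163.051039
iter 1: u=0.464072  f(a)=+5.879e-02  f'(a)=-6.808e-02  a ← 163.051039 − (+5.879e-02/-6.808e-02) = 163.914690
iter 2: u=0.461627  f(a)=+4.704e-04  f'(a)=-6.699e-02  a ← 163.914690 − (+4.704e-04/-6.699e-02) = 163.921713
iter 3: u=0.461608  f(a)=+3.065e-08  f'(a)=-6.698e-02  a ← 163.921713 − (+3.065e-08/-6.698e-02) = 163.921713
iter 4: u=0.461608  f(a)=+0.000e+00  f'(a)=-6.698e-02  a ← 163.921713 − (+0.000e+00/-6.698e-02) = 163.921713
converged: |Δa| < 1e-12 after 4 iterations
sag = a·(cosh(S/(2a)) − 1) = 163.921713·(cosh(0.461608) − 1) = 17.776666
T_max/T_min = cosh(S/(2a)) = 1.108446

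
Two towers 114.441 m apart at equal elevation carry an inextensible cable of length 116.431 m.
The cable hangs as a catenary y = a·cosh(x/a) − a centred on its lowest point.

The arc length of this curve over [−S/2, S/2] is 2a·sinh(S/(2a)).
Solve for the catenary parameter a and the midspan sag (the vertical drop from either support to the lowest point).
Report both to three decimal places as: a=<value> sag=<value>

a=177.610 sag=9.297

seed: a₀ = √(S³/(24(L−S))) = √(114.441³/(24·1.990)) = 177.149653
iter 1: u=0.323007  f(a)=+1.041e-02  f'(a)=-2.270e-02  a ← 177.149653 − (+1.041e-02/-2.270e-02) = 177.608067
iter 2: u=0.322173  f(a)=+4.053e-05  f'(a)=-2.253e-02  a ← 177.608067 − (+4.053e-05/-2.253e-02) = 177.609867
iter 3: u=0.322170  f(a)=+6.203e-10  f'(a)=-2.252e-02  a ← 177.609867 − (+6.203e-10/-2.252e-02) = 177.609867
iter 4: u=0.322170  f(a)=+0.000e+00  f'(a)=-2.252e-02  a ← 177.609867 − (+0.000e+00/-2.252e-02) = 177.609867
converged: |Δa| < 1e-12 after 4 iterations
sag = a·(cosh(S/(2a)) − 1) = 177.609867·(cosh(0.322170) − 1) = 9.297354
T_max/T_min = cosh(S/(2a)) = 1.052347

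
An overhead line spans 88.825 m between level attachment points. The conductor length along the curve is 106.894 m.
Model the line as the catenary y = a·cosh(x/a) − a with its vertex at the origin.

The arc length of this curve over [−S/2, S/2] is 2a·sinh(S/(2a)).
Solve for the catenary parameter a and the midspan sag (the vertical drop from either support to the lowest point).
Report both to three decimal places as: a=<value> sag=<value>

a=41.374 sag=26.216

seed: a₀ = √(S³/(24(L−S))) = √(88.825³/(24·18.069)) = 40.200379
iter 1: u=1.104778  f(a)=+1.135e+00  f'(a)=-1.014e+00  a ← 40.200379 − (+1.135e+00/-1.014e+00) = 41.320478
iter 2: u=1.074830  f(a)=+4.918e-02  f'(a)=-9.275e-01  a ← 41.320478 − (+4.918e-02/-9.275e-01) = 41.373502
iter 3: u=1.073453  f(a)=+1.015e-04  f'(a)=-9.236e-01  a ← 41.373502 − (+1.015e-04/-9.236e-01) = 41.373612
iter 4: u=1.073450  f(a)=+4.348e-10  f'(a)=-9.236e-01  a ← 41.373612 − (+4.348e-10/-9.236e-01) = 41.373612
iter 5: u=1.073450  f(a)=-1.421e-14  f'(a)=-9.236e-01  a ← 41.373612 − (-1.421e-14/-9.236e-01) = 41.373612
converged: |Δa| < 1e-12 after 5 iterations
sag = a·(cosh(S/(2a)) − 1) = 41.373612·(cosh(1.073450) − 1) = 26.216014
T_max/T_min = cosh(S/(2a)) = 1.633641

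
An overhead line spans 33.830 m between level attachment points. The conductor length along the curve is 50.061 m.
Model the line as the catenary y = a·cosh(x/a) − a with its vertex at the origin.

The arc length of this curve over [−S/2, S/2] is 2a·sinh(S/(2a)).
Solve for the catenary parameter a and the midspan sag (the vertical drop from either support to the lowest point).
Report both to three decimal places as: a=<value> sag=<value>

seed: a₀ = √(S³/(24(L−S))) = √(33.830³/(24·16.231)) = 9.969531
iter 1: u=1.696670  f(a)=+2.503e+00  f'(a)=-4.295e+00  a ← 9.969531 − (+2.503e+00/-4.295e+00) = 10.552259
iter 2: u=1.602974  f(a)=+2.362e-01  f'(a)=-3.519e+00  a ← 10.552259 − (+2.362e-01/-3.519e+00) = 10.619381
iter 3: u=1.592842  f(a)=+2.589e-03  f'(a)=-3.443e+00  a ← 10.619381 − (+2.589e-03/-3.443e+00) = 10.620133
iter 4: u=1.592730  f(a)=+3.184e-07  f'(a)=-3.442e+00  a ← 10.620133 − (+3.184e-07/-3.442e+00) = 10.620133
iter 5: u=1.592730  f(a)=-7.105e-15  f'(a)=-3.442e+00  a ← 10.620133 − (-7.105e-15/-3.442e+00) = 10.620133
converged: |Δa| < 1e-12 after 5 iterations
sag = a·(cosh(S/(2a)) − 1) = 10.620133·(cosh(1.592730) − 1) = 16.570181
T_max/T_min = cosh(S/(2a)) = 2.560261

a=10.620 sag=16.570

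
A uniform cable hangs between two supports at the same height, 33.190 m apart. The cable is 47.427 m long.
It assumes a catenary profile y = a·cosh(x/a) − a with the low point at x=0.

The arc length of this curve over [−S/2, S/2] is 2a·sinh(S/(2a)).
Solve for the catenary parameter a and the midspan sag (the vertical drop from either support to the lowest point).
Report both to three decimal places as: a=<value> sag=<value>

seed: a₀ = √(S³/(24(L−S))) = √(33.190³/(24·14.237)) = 10.344179
iter 1: u=1.604284  f(a)=+1.948e+00  f'(a)=-3.529e+00  a ← 10.344179 − (+1.948e+00/-3.529e+00) = 10.896246
iter 2: u=1.523002  f(a)=+1.669e-01  f'(a)=-2.949e+00  a ← 10.896246 − (+1.669e-01/-2.949e+00) = 10.952835
iter 3: u=1.515133  f(a)=+1.477e-03  f'(a)=-2.897e+00  a ← 10.952835 − (+1.477e-03/-2.897e+00) = 10.953344
iter 4: u=1.515062  f(a)=+1.179e-07  f'(a)=-2.896e+00  a ← 10.953344 − (+1.179e-07/-2.896e+00) = 10.953344
iter 5: u=1.515062  f(a)=+0.000e+00  f'(a)=-2.896e+00  a ← 10.953344 − (+0.000e+00/-2.896e+00) = 10.953344
converged: |Δa| < 1e-12 after 5 iterations
sag = a·(cosh(S/(2a)) − 1) = 10.953344·(cosh(1.515062) − 1) = 15.167640
T_max/T_min = cosh(S/(2a)) = 2.384750

a=10.953 sag=15.168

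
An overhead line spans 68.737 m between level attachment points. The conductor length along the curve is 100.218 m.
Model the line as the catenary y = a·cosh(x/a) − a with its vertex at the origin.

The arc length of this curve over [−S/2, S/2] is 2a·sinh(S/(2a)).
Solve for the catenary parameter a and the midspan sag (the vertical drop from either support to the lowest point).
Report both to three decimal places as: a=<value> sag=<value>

a=22.029 sag=32.708

seed: a₀ = √(S³/(24(L−S))) = √(68.737³/(24·31.481)) = 20.732706
iter 1: u=1.657695  f(a)=+4.619e+00  f'(a)=-3.958e+00  a ← 20.732706 − (+4.619e+00/-3.958e+00) = 21.899964
iter 2: u=1.569340  f(a)=+4.188e-01  f'(a)=-3.270e+00  a ← 21.899964 − (+4.188e-01/-3.270e+00) = 22.028059
iter 3: u=1.560215  f(a)=+4.201e-03  f'(a)=-3.204e+00  a ← 22.028059 − (+4.201e-03/-3.204e+00) = 22.029370
iter 4: u=1.560122  f(a)=+4.321e-07  f'(a)=-3.204e+00  a ← 22.029370 − (+4.321e-07/-3.204e+00) = 22.029370
iter 5: u=1.560122  f(a)=-1.421e-14  f'(a)=-3.204e+00  a ← 22.029370 − (-1.421e-14/-3.204e+00) = 22.029370
converged: |Δa| < 1e-12 after 5 iterations
sag = a·(cosh(S/(2a)) − 1) = 22.029370·(cosh(1.560122) − 1) = 32.708232
T_max/T_min = cosh(S/(2a)) = 2.484756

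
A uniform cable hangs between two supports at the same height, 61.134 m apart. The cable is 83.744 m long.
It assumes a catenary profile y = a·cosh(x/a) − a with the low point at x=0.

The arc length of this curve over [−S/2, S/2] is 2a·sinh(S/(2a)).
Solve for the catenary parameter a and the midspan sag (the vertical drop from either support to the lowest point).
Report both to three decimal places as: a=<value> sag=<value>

seed: a₀ = √(S³/(24(L−S))) = √(61.134³/(24·22.610)) = 20.519573
iter 1: u=1.489651  f(a)=+2.645e+00  f'(a)=-2.733e+00  a ← 20.519573 − (+2.645e+00/-2.733e+00) = 21.487447
iter 2: u=1.422551  f(a)=+1.987e-01  f'(a)=-2.337e+00  a ← 21.487447 − (+1.987e-01/-2.337e+00) = 21.572475
iter 3: u=1.416945  f(a)=+1.322e-03  f'(a)=-2.306e+00  a ← 21.572475 − (+1.322e-03/-2.306e+00) = 21.573048
iter 4: u=1.416907  f(a)=+5.938e-08  f'(a)=-2.305e+00  a ← 21.573048 − (+5.938e-08/-2.305e+00) = 21.573048
iter 5: u=1.416907  f(a)=+0.000e+00  f'(a)=-2.305e+00  a ← 21.573048 − (+0.000e+00/-2.305e+00) = 21.573048
converged: |Δa| < 1e-12 after 5 iterations
sag = a·(cosh(S/(2a)) − 1) = 21.573048·(cosh(1.416907) − 1) = 25.529614
T_max/T_min = cosh(S/(2a)) = 2.183403

a=21.573 sag=25.530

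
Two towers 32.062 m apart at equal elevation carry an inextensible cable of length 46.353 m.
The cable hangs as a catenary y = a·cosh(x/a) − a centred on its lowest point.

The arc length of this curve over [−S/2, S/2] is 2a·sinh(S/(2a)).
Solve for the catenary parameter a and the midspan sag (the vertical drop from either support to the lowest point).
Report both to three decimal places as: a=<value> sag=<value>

a=10.401 sag=15.002

seed: a₀ = √(S³/(24(L−S))) = √(32.062³/(24·14.291)) = 9.802774
iter 1: u=1.635353  f(a)=+2.037e+00  f'(a)=-3.774e+00  a ← 9.802774 − (+2.037e+00/-3.774e+00) = 10.342632
iter 2: u=1.549992  f(a)=+1.804e-01  f'(a)=-3.132e+00  a ← 10.342632 − (+1.804e-01/-3.132e+00) = 10.400224
iter 3: u=1.541409  f(a)=+1.718e-03  f'(a)=-3.073e+00  a ← 10.400224 − (+1.718e-03/-3.073e+00) = 10.400784
iter 4: u=1.541326  f(a)=+1.592e-07  f'(a)=-3.073e+00  a ← 10.400784 − (+1.592e-07/-3.073e+00) = 10.400784
iter 5: u=1.541326  f(a)=+0.000e+00  f'(a)=-3.073e+00  a ← 10.400784 − (+0.000e+00/-3.073e+00) = 10.400784
converged: |Δa| < 1e-12 after 5 iterations
sag = a·(cosh(S/(2a)) − 1) = 10.400784·(cosh(1.541326) − 1) = 15.002493
T_max/T_min = cosh(S/(2a)) = 2.442439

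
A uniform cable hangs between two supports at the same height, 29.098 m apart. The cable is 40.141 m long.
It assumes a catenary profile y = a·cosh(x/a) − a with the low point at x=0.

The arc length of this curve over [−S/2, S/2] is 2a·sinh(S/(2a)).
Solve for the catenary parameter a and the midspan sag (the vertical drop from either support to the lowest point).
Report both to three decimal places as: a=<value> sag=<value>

a=10.149 sag=12.342

seed: a₀ = √(S³/(24(L−S))) = √(29.098³/(24·11.043)) = 9.641521
iter 1: u=1.508994  f(a)=+1.328e+00  f'(a)=-2.857e+00  a ← 9.641521 − (+1.328e+00/-2.857e+00) = 10.106288
iter 2: u=1.439599  f(a)=+1.020e-01  f'(a)=-2.433e+00  a ← 10.106288 − (+1.020e-01/-2.433e+00) = 10.148228
iter 3: u=1.433649  f(a)=+7.136e-04  f'(a)=-2.399e+00  a ← 10.148228 − (+7.136e-04/-2.399e+00) = 10.148525
iter 4: u=1.433607  f(a)=+3.544e-08  f'(a)=-2.399e+00  a ← 10.148525 − (+3.544e-08/-2.399e+00) = 10.148525
iter 5: u=1.433607  f(a)=+7.105e-15  f'(a)=-2.399e+00  a ← 10.148525 − (+7.105e-15/-2.399e+00) = 10.148525
converged: |Δa| < 1e-12 after 5 iterations
sag = a·(cosh(S/(2a)) − 1) = 10.148525·(cosh(1.433607) − 1) = 12.341862
T_max/T_min = cosh(S/(2a)) = 2.216124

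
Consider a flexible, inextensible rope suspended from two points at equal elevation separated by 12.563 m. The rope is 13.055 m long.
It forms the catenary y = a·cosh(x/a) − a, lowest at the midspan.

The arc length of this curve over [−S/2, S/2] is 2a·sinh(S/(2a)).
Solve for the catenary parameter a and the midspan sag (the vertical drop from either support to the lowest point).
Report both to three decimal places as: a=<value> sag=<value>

seed: a₀ = √(S³/(24(L−S))) = √(12.563³/(24·0.492)) = 12.958414
iter 1: u=0.484743  f(a)=+5.813e-03  f'(a)=-7.773e-02  a ← 12.958414 − (+5.813e-03/-7.773e-02) = 13.033193
iter 2: u=0.481962  f(a)=+5.070e-05  f'(a)=-7.638e-02  a ← 13.033193 − (+5.070e-05/-7.638e-02) = 13.033856
iter 3: u=0.481937  f(a)=+3.933e-09  f'(a)=-7.637e-02  a ← 13.033856 − (+3.933e-09/-7.637e-02) = 13.033856
iter 4: u=0.481937  f(a)=+0.000e+00  f'(a)=-7.637e-02  a ← 13.033856 − (+0.000e+00/-7.637e-02) = 13.033856
converged: |Δa| < 1e-12 after 4 iterations
sag = a·(cosh(S/(2a)) − 1) = 13.033856·(cosh(0.481937) − 1) = 1.543169
T_max/T_min = cosh(S/(2a)) = 1.118397

a=13.034 sag=1.543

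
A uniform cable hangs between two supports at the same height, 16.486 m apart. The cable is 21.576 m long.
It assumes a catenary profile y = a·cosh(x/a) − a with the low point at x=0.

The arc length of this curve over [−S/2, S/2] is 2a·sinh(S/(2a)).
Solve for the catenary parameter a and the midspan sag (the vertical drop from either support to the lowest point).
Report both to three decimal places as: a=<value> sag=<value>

a=6.319 sag=6.183

seed: a₀ = √(S³/(24(L−S))) = √(16.486³/(24·5.090)) = 6.056315
iter 1: u=1.361059  f(a)=+4.928e-01  f'(a)=-2.014e+00  a ← 6.056315 − (+4.928e-01/-2.014e+00) = 6.301049
iter 2: u=1.308195  f(a)=+3.145e-02  f'(a)=-1.764e+00  a ← 6.301049 − (+3.145e-02/-1.764e+00) = 6.318874
iter 3: u=1.304505  f(a)=+1.473e-04  f'(a)=-1.748e+00  a ← 6.318874 − (+1.473e-04/-1.748e+00) = 6.318958
iter 4: u=1.304487  f(a)=+3.268e-09  f'(a)=-1.748e+00  a ← 6.318958 − (+3.268e-09/-1.748e+00) = 6.318958
iter 5: u=1.304487  f(a)=+0.000e+00  f'(a)=-1.748e+00  a ← 6.318958 − (+0.000e+00/-1.748e+00) = 6.318958
converged: |Δa| < 1e-12 after 5 iterations
sag = a·(cosh(S/(2a)) − 1) = 6.318958·(cosh(1.304487) − 1) = 6.183449
T_max/T_min = cosh(S/(2a)) = 1.978555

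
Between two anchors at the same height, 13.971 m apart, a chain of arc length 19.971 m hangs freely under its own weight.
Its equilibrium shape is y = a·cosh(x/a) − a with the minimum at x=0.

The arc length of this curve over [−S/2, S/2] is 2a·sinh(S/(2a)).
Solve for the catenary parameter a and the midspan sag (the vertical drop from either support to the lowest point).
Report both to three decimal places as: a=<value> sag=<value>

a=4.608 sag=6.389

seed: a₀ = √(S³/(24(L−S))) = √(13.971³/(24·6.000)) = 4.351710
iter 1: u=1.605231  f(a)=+8.222e-01  f'(a)=-3.537e+00  a ← 4.351710 − (+8.222e-01/-3.537e+00) = 4.584186
iter 2: u=1.523826  f(a)=+7.048e-02  f'(a)=-2.954e+00  a ← 4.584186 − (+7.048e-02/-2.954e+00) = 4.608045
iter 3: u=1.515936  f(a)=+6.252e-04  f'(a)=-2.902e+00  a ← 4.608045 − (+6.252e-04/-2.902e+00) = 4.608260
iter 4: u=1.515865  f(a)=+5.016e-08  f'(a)=-2.901e+00  a ← 4.608260 − (+5.016e-08/-2.901e+00) = 4.608260
iter 5: u=1.515865  f(a)=-3.553e-15  f'(a)=-2.901e+00  a ← 4.608260 − (-3.553e-15/-2.901e+00) = 4.608260
converged: |Δa| < 1e-12 after 5 iterations
sag = a·(cosh(S/(2a)) − 1) = 4.608260·(cosh(1.515865) − 1) = 6.389297
T_max/T_min = cosh(S/(2a)) = 2.386488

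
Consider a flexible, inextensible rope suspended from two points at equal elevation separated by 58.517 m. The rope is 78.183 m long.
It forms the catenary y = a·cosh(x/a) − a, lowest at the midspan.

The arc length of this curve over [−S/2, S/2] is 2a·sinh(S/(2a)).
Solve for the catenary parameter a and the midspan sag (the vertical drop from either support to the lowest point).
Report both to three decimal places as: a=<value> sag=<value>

seed: a₀ = √(S³/(24(L−S))) = √(58.517³/(24·19.666)) = 20.604375
iter 1: u=1.420014  f(a)=+2.081e+00  f'(a)=-2.323e+00  a ← 20.604375 − (+2.081e+00/-2.323e+00) = 21.500207
iter 2: u=1.360847  f(a)=+1.434e-01  f'(a)=-2.013e+00  a ← 21.500207 − (+1.434e-01/-2.013e+00) = 21.571455
iter 3: u=1.356353  f(a)=+7.925e-04  f'(a)=-1.990e+00  a ← 21.571455 − (+7.925e-04/-1.990e+00) = 21.571853
iter 4: u=1.356328  f(a)=+2.450e-08  f'(a)=-1.990e+00  a ← 21.571853 − (+2.450e-08/-1.990e+00) = 21.571853
iter 5: u=1.356328  f(a)=+0.000e+00  f'(a)=-1.990e+00  a ← 21.571853 − (+0.000e+00/-1.990e+00) = 21.571853
converged: |Δa| < 1e-12 after 5 iterations
sag = a·(cosh(S/(2a)) − 1) = 21.571853·(cosh(1.356328) − 1) = 23.076666
T_max/T_min = cosh(S/(2a)) = 2.069758

a=21.572 sag=23.077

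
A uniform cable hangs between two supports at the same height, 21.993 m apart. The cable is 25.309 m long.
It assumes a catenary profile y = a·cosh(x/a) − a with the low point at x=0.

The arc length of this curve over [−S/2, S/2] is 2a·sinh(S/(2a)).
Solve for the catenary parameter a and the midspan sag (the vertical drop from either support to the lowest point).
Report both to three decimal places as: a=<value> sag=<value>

a=11.814 sag=5.498

seed: a₀ = √(S³/(24(L−S))) = √(21.993³/(24·3.316)) = 11.561491
iter 1: u=0.951132  f(a)=+1.533e-01  f'(a)=-6.272e-01  a ← 11.561491 − (+1.533e-01/-6.272e-01) = 11.805841
iter 2: u=0.931446  f(a)=+4.994e-03  f'(a)=-5.870e-01  a ← 11.805841 − (+4.994e-03/-5.870e-01) = 11.814348
iter 3: u=0.930775  f(a)=+5.697e-06  f'(a)=-5.856e-01  a ← 11.814348 − (+5.697e-06/-5.856e-01) = 11.814358
iter 4: u=0.930774  f(a)=+7.432e-12  f'(a)=-5.856e-01  a ← 11.814358 − (+7.432e-12/-5.856e-01) = 11.814358
iter 5: u=0.930774  f(a)=+3.553e-15  f'(a)=-5.856e-01  a ← 11.814358 − (+3.553e-15/-5.856e-01) = 11.814358
converged: |Δa| < 1e-12 after 5 iterations
sag = a·(cosh(S/(2a)) − 1) = 11.814358·(cosh(0.930774) − 1) = 5.497933
T_max/T_min = cosh(S/(2a)) = 1.465360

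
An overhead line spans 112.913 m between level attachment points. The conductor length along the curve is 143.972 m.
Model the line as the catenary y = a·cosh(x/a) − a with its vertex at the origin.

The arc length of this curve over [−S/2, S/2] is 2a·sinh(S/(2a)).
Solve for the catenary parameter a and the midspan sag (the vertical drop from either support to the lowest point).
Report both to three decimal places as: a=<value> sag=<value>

a=45.655 sag=39.588

seed: a₀ = √(S³/(24(L−S))) = √(112.913³/(24·31.059)) = 43.945718
iter 1: u=1.284687  f(a)=+2.666e+00  f'(a)=-1.661e+00  a ← 43.945718 − (+2.666e+00/-1.661e+00) = 45.550838
iter 2: u=1.239417  f(a)=+1.530e-01  f'(a)=-1.475e+00  a ← 45.550838 − (+1.530e-01/-1.475e+00) = 45.654568
iter 3: u=1.236601  f(a)=+5.721e-04  f'(a)=-1.464e+00  a ← 45.654568 − (+5.721e-04/-1.464e+00) = 45.654959
iter 4: u=1.236591  f(a)=+8.063e-09  f'(a)=-1.464e+00  a ← 45.654959 − (+8.063e-09/-1.464e+00) = 45.654959
iter 5: u=1.236591  f(a)=+0.000e+00  f'(a)=-1.464e+00  a ← 45.654959 − (+0.000e+00/-1.464e+00) = 45.654959
converged: |Δa| < 1e-12 after 5 iterations
sag = a·(cosh(S/(2a)) − 1) = 45.654959·(cosh(1.236591) − 1) = 39.587985
T_max/T_min = cosh(S/(2a)) = 1.867112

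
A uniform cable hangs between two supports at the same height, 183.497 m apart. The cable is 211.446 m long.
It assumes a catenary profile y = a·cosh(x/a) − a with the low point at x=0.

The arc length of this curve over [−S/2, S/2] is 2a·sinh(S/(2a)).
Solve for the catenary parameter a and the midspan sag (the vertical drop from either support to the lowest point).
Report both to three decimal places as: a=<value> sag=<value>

a=98.094 sag=46.127

seed: a₀ = √(S³/(24(L−S))) = √(183.497³/(24·27.949)) = 95.974243
iter 1: u=0.955970  f(a)=+1.305e+00  f'(a)=-6.374e-01  a ← 95.974243 − (+1.305e+00/-6.374e-01) = 98.021939
iter 2: u=0.936000  f(a)=+4.294e-02  f'(a)=-5.961e-01  a ← 98.021939 − (+4.294e-02/-5.961e-01) = 98.093977
iter 3: u=0.935312  f(a)=+4.999e-05  f'(a)=-5.947e-01  a ← 98.093977 − (+4.999e-05/-5.947e-01) = 98.094062
iter 4: u=0.935311  f(a)=+6.793e-11  f'(a)=-5.947e-01  a ← 98.094062 − (+6.793e-11/-5.947e-01) = 98.094062
iter 5: u=0.935311  f(a)=-5.684e-14  f'(a)=-5.947e-01  a ← 98.094062 − (-5.684e-14/-5.947e-01) = 98.094062
converged: |Δa| < 1e-12 after 5 iterations
sag = a·(cosh(S/(2a)) − 1) = 98.094062·(cosh(0.935311) − 1) = 46.127288
T_max/T_min = cosh(S/(2a)) = 1.470235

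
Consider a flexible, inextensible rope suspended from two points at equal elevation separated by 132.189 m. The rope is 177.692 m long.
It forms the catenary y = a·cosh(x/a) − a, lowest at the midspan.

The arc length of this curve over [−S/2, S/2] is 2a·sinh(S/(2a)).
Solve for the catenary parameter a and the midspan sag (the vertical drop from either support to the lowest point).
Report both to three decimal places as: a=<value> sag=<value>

a=48.199 sag=52.879

seed: a₀ = √(S³/(24(L−S))) = √(132.189³/(24·45.503)) = 45.990416
iter 1: u=1.437136  f(a)=+4.937e+00  f'(a)=-2.419e+00  a ← 45.990416 − (+4.937e+00/-2.419e+00) = 48.031422
iter 2: u=1.376068  f(a)=+3.477e-01  f'(a)=-2.089e+00  a ← 48.031422 − (+3.477e-01/-2.089e+00) = 48.197839
iter 3: u=1.371317  f(a)=+2.013e-03  f'(a)=-2.065e+00  a ← 48.197839 − (+2.013e-03/-2.065e+00) = 48.198813
iter 4: u=1.371289  f(a)=+6.834e-08  f'(a)=-2.065e+00  a ← 48.198813 − (+6.834e-08/-2.065e+00) = 48.198813
iter 5: u=1.371289  f(a)=+2.842e-14  f'(a)=-2.065e+00  a ← 48.198813 − (+2.842e-14/-2.065e+00) = 48.198813
converged: |Δa| < 1e-12 after 5 iterations
sag = a·(cosh(S/(2a)) − 1) = 48.198813·(cosh(1.371289) − 1) = 52.879064
T_max/T_min = cosh(S/(2a)) = 2.097103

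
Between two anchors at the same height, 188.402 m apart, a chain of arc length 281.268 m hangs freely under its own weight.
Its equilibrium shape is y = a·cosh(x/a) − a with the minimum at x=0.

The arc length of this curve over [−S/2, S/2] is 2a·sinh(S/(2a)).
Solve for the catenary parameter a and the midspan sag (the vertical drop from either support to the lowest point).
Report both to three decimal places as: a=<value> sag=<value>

seed: a₀ = √(S³/(24(L−S))) = √(188.402³/(24·92.866)) = 54.776499
iter 1: u=1.719734  f(a)=+1.474e+01  f'(a)=-4.505e+00  a ← 54.776499 − (+1.474e+01/-4.505e+00) = 58.048159
iter 2: u=1.622808  f(a)=+1.424e+00  f'(a)=-3.674e+00  a ← 58.048159 − (+1.424e+00/-3.674e+00) = 58.435759
iter 3: u=1.612044  f(a)=+1.642e-02  f'(a)=-3.589e+00  a ← 58.435759 − (+1.642e-02/-3.589e+00) = 58.440334
iter 4: u=1.611918  f(a)=+2.240e-06  f'(a)=-3.588e+00  a ← 58.440334 − (+2.240e-06/-3.588e+00) = 58.440335
iter 5: u=1.611918  f(a)=+0.000e+00  f'(a)=-3.588e+00  a ← 58.440335 − (+0.000e+00/-3.588e+00) = 58.440335
converged: |Δa| < 1e-12 after 5 iterations
sag = a·(cosh(S/(2a)) − 1) = 58.440335·(cosh(1.611918) − 1) = 93.852786
T_max/T_min = cosh(S/(2a)) = 2.605959

a=58.440 sag=93.853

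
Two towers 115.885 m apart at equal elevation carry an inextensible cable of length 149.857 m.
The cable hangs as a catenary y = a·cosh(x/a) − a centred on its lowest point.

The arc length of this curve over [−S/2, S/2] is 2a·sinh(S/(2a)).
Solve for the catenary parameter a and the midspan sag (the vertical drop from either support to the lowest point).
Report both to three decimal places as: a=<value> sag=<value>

a=45.494 sag=42.164

seed: a₀ = √(S³/(24(L−S))) = √(115.885³/(24·33.972)) = 43.689257
iter 1: u=1.326241  f(a)=+3.116e+00  f'(a)=-1.846e+00  a ← 43.689257 − (+3.116e+00/-1.846e+00) = 45.376769
iter 2: u=1.276920  f(a)=+1.896e-01  f'(a)=-1.628e+00  a ← 45.376769 − (+1.896e-01/-1.628e+00) = 45.493252
iter 3: u=1.273650  f(a)=+8.030e-04  f'(a)=-1.614e+00  a ← 45.493252 − (+8.030e-04/-1.614e+00) = 45.493750
iter 4: u=1.273637  f(a)=+1.453e-08  f'(a)=-1.614e+00  a ← 45.493750 − (+1.453e-08/-1.614e+00) = 45.493750
iter 5: u=1.273636  f(a)=+0.000e+00  f'(a)=-1.614e+00  a ← 45.493750 − (+0.000e+00/-1.614e+00) = 45.493750
converged: |Δa| < 1e-12 after 5 iterations
sag = a·(cosh(S/(2a)) − 1) = 45.493750·(cosh(1.273636) − 1) = 42.164458
T_max/T_min = cosh(S/(2a)) = 1.926819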